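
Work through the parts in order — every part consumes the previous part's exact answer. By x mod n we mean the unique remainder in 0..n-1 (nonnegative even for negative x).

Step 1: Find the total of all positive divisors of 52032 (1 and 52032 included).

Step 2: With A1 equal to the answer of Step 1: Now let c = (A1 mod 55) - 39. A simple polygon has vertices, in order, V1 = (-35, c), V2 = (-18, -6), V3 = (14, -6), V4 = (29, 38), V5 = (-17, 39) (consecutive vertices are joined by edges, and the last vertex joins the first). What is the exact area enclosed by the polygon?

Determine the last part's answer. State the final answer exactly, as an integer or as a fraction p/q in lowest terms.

Step 1: 52032 = 2^6 * 3 * 271; sigma = (1 + 2 + 4 + 8 + 16 + 32 + 64) * (1 + 3) * (1 + 271) = 127 * 4 * 272 = 138176; answer 138176
Step 2: A1 = 138176; c = -23; cross terms: (-35*-6 - -18*-23)=-204, (-18*-6 - 14*-6)=192, (14*38 - 29*-6)=706, (29*39 - -17*38)=1777, (-17*-23 - -35*39)=1756; twice the area = |4227| = 4227; area = 4227/2; answer 4227/2

4227/2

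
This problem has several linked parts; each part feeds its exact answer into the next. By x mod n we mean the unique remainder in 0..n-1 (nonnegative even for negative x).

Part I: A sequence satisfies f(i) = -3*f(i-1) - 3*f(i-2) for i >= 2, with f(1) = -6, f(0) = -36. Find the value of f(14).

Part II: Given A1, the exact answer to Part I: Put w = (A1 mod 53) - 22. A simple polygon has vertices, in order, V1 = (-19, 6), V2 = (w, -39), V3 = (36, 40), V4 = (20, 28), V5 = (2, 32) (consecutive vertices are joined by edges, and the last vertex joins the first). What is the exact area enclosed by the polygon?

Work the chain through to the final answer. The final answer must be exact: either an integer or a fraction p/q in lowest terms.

2979/2

Part I: f(2) = -3*(-6) - 3*(-36) = 126; iterating: f(2)=126, f(3)=-360, f(4)=702, f(5)=-1026, f(6)=972, f(7)=162, f(8)=-3402, f(9)=9720, f(10)=-18954, f(11)=27702, f(12)=-26244, f(13)=-4374, f(14)=91854; answer 91854
Part II: A1 = 91854; w = -17; cross terms: (-19*-39 - -17*6)=843, (-17*40 - 36*-39)=724, (36*28 - 20*40)=208, (20*32 - 2*28)=584, (2*6 - -19*32)=620; twice the area = |2979| = 2979; area = 2979/2; answer 2979/2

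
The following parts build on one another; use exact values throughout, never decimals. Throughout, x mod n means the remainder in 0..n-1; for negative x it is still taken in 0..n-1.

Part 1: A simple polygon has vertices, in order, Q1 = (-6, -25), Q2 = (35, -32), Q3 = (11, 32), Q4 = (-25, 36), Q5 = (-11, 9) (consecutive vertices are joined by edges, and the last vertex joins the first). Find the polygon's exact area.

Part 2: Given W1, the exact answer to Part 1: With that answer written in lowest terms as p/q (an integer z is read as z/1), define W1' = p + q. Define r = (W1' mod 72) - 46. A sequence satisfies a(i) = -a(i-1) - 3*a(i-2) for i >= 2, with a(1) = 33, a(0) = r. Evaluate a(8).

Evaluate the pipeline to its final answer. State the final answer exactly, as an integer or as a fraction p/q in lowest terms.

Part 1: cross terms: (-6*-32 - 35*-25)=1067, (35*32 - 11*-32)=1472, (11*36 - -25*32)=1196, (-25*9 - -11*36)=171, (-11*-25 - -6*9)=329; twice the area = |4235| = 4235; area = 4235/2; answer 4235/2
Part 2: W1 = 4235/2; threaded value p + q = 4237; r = 15; a(2) = -1*(33) - 3*(15) = -78; iterating: a(2)=-78, a(3)=-21, a(4)=255, a(5)=-192, a(6)=-573, a(7)=1149, a(8)=570; answer 570

570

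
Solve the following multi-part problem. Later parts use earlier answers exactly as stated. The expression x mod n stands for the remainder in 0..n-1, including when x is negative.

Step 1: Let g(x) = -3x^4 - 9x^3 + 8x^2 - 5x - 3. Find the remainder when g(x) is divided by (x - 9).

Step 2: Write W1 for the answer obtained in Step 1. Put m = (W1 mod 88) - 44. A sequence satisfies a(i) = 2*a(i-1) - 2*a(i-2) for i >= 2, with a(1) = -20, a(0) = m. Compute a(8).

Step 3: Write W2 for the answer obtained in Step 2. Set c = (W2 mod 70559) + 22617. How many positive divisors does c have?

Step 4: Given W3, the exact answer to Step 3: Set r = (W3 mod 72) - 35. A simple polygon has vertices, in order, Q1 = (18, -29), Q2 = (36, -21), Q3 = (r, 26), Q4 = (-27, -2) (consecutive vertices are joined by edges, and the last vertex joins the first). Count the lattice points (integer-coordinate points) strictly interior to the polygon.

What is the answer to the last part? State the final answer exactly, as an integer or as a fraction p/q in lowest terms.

1260

Step 1: remainder = value at the root: -3*(9)^4 - 9*(9)^3 + 8*(9)^2 - 5*(9)^1 - 3 = (-19683) + (-6561) + (648) + (-45) + (-3) = -25644; answer -25644
Step 2: W1 = -25644; m = 8; a(2) = 2*(-20) - 2*(8) = -56; iterating: a(2)=-56, a(3)=-72, a(4)=-32, a(5)=80, a(6)=224, a(7)=288, a(8)=128; answer 128
Step 3: W2 = 128; c = 22745; 22745 = 5 * 4549; number of divisors = (1+1) * (1+1) = 4; answer 4
Step 4: W3 = 4; r = -31; cross terms: (18*-21 - 36*-29)=666, (36*26 - -31*-21)=285, (-31*-2 - -27*26)=764, (-27*-29 - 18*-2)=819; twice the area = |2534| = 2534; area = 1267; boundary points = 2 + 1 + 4 + 9 = 16; strictly interior points = area - boundary/2 + 1 = 1260; answer 1260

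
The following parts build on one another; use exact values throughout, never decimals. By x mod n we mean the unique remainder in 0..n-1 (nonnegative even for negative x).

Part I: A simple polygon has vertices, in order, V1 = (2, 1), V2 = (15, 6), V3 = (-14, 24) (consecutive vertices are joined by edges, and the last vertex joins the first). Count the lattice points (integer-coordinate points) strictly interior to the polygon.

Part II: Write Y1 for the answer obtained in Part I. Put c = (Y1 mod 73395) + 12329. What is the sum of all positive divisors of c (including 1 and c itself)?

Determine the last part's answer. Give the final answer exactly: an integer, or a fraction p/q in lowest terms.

Part I: cross terms: (2*6 - 15*1)=-3, (15*24 - -14*6)=444, (-14*1 - 2*24)=-62; twice the area = |379| = 379; area = 379/2; boundary points = 1 + 1 + 1 = 3; strictly interior points = area - boundary/2 + 1 = 189; answer 189
Part II: Y1 = 189; c = 12518; 12518 = 2 * 11 * 569; sigma = (1 + 2) * (1 + 11) * (1 + 569) = 3 * 12 * 570 = 20520; answer 20520

20520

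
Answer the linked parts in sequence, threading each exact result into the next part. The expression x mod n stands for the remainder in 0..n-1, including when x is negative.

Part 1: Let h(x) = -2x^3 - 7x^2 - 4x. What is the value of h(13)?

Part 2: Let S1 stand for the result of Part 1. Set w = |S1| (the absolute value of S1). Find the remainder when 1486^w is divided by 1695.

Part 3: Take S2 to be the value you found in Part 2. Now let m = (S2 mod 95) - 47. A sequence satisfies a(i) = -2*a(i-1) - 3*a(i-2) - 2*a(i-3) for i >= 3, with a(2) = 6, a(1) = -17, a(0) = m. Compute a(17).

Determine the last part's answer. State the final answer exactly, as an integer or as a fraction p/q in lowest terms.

Part 1: -2*(13)^3 - 7*(13)^2 - 4*(13)^1 = (-4394) + (-1183) + (-52) = -5629; answer -5629
Part 2: S1 = -5629; w = 5629; squarings mod 1695: 1486^1=1486, 1486^2=1306, 1486^4=466, 1486^8=196, 1486^16=1126, 1486^32=16, 1486^64=256, 1486^128=1126, 1486^256=16, 1486^512=256, 1486^1024=1126, 1486^2048=16, 1486^4096=256; 1486^5629 = 1486^1 * 1486^4 * 1486^8 * 1486^16 * 1486^32 * 1486^64 * 1486^128 * 1486^256 * 1486^1024 * 1486^4096 = 1666 (mod 1695); answer 1666
Part 3: S2 = 1666; m = 4; a(3) = -2*(6) - 3*(-17) - 2*(4) = 31; iterating: a(3)=31, a(4)=-46, a(5)=-13, a(6)=102, a(7)=-73, a(8)=-134, a(9)=283, a(10)=-18, a(11)=-545, a(12)=578, a(13)=515, a(14)=-1674, a(15)=647, a(16)=2698, a(17)=-3989; answer -3989

-3989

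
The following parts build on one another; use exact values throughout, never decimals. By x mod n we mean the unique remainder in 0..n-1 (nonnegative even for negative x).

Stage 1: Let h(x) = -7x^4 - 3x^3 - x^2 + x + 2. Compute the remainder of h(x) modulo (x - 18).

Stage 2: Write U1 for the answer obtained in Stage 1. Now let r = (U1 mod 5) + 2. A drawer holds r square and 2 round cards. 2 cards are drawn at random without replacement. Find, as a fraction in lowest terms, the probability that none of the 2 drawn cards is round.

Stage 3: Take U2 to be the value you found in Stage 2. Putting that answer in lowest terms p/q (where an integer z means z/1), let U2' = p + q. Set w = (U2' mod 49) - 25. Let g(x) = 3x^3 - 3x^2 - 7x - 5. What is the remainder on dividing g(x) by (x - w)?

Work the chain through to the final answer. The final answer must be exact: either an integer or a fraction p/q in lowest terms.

Stage 1: remainder = value at the root: -7*(18)^4 - 3*(18)^3 - 1*(18)^2 + 1*(18)^1 + 2 = (-734832) + (-17496) + (-324) + (18) + (2) = -752632; answer -752632
Stage 2: U1 = -752632; r = 5; total draws C(7,2) = 21; favorable C(5,2) = 10; P = 10/21; answer 10/21
Stage 3: U2 = 10/21; threaded value p + q = 31; w = 6; remainder = value at the root: 3*(6)^3 - 3*(6)^2 - 7*(6)^1 - 5 = (648) + (-108) + (-42) + (-5) = 493; answer 493

493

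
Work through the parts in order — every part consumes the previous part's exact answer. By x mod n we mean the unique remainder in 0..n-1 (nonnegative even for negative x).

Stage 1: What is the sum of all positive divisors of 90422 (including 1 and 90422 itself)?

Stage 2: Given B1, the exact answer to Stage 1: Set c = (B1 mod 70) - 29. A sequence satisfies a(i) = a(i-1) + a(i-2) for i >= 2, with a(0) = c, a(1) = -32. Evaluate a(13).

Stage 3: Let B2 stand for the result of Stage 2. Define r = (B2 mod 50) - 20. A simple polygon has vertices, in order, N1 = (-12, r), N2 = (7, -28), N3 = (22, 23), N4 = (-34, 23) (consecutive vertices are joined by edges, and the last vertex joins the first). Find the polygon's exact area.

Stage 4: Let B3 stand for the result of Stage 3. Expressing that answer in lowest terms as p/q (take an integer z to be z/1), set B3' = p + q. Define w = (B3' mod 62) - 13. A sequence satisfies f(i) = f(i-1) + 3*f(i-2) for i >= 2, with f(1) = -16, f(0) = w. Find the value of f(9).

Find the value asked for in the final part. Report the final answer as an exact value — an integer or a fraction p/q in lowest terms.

Stage 1: 90422 = 2 * 29 * 1559; sigma = (1 + 2) * (1 + 29) * (1 + 1559) = 3 * 30 * 1560 = 140400; answer 140400
Stage 2: B1 = 140400; c = 21; a(2) = 1*(-32) + 1*(21) = -11; iterating: a(2)=-11, a(3)=-43, a(4)=-54, a(5)=-97, a(6)=-151, a(7)=-248, a(8)=-399, a(9)=-647, a(10)=-1046, a(11)=-1693, a(12)=-2739, a(13)=-4432; answer -4432
Stage 3: B2 = -4432; r = -2; cross terms: (-12*-28 - 7*-2)=350, (7*23 - 22*-28)=777, (22*23 - -34*23)=1288, (-34*-2 - -12*23)=344; twice the area = |2759| = 2759; area = 2759/2; answer 2759/2
Stage 4: B3 = 2759/2; threaded value p + q = 2761; w = 20; f(2) = 1*(-16) + 3*(20) = 44; iterating: f(2)=44, f(3)=-4, f(4)=128, f(5)=116, f(6)=500, f(7)=848, f(8)=2348, f(9)=4892; answer 4892

4892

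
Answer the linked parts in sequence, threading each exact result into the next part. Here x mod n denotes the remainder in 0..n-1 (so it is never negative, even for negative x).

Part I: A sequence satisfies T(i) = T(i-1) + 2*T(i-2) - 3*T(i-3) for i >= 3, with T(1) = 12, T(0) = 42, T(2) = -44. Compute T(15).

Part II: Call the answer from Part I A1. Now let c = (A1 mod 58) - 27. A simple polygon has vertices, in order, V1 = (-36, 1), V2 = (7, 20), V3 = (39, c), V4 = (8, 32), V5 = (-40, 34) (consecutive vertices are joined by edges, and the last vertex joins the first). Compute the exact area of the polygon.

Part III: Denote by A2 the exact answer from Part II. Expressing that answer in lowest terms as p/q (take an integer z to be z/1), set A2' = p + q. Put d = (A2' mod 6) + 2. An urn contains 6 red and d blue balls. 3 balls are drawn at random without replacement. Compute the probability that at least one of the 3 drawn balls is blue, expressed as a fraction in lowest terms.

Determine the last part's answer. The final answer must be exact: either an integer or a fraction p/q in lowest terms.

Part I: T(3) = 1*(-44) + 2*(12) - 3*(42) = -146; iterating: T(3)=-146, T(4)=-270, T(5)=-430, T(6)=-532, T(7)=-582, T(8)=-356, T(9)=76, T(10)=1110, T(11)=2330, T(12)=4322, T(13)=5652, T(14)=7306, T(15)=5644; answer 5644
Part II: A1 = 5644; c = -9; cross terms: (-36*20 - 7*1)=-727, (7*-9 - 39*20)=-843, (39*32 - 8*-9)=1320, (8*34 - -40*32)=1552, (-40*1 - -36*34)=1184; twice the area = |2486| = 2486; area = 1243; answer 1243
Part III: A2 = 1243; threaded value p + q = 1244; d = 4; total draws C(10,3) = 120; complement C(6,3) = 20; favorable 120 - 20 = 100; P = 5/6; answer 5/6

5/6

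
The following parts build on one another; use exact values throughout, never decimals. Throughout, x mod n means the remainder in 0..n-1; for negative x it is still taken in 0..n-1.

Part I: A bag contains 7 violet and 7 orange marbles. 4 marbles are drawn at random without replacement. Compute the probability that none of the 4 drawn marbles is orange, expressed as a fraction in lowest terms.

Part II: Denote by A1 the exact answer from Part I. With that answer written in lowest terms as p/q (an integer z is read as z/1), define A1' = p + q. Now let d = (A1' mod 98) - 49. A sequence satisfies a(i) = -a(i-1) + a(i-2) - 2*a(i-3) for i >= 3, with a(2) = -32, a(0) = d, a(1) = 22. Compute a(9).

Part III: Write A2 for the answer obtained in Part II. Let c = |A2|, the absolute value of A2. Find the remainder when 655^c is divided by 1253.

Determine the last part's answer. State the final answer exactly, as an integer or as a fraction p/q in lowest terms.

Part I: total draws C(14,4) = 1001; favorable C(7,4) = 35; P = 5/143; answer 5/143
Part II: A1 = 5/143; threaded value p + q = 148; d = 1; a(3) = -1*(-32) + 1*(22) - 2*(1) = 52; iterating: a(3)=52, a(4)=-128, a(5)=244, a(6)=-476, a(7)=976, a(8)=-1940, a(9)=3868; answer 3868
Part III: A2 = 3868; c = 3868; squarings mod 1253: 655^1=655, 655^2=499, 655^4=907, 655^8=681, 655^16=151, 655^32=247, 655^64=865, 655^128=184, 655^256=25, 655^512=625, 655^1024=942, 655^2048=240; 655^3868 = 655^4 * 655^8 * 655^16 * 655^256 * 655^512 * 655^1024 * 655^2048 = 347 (mod 1253); answer 347

347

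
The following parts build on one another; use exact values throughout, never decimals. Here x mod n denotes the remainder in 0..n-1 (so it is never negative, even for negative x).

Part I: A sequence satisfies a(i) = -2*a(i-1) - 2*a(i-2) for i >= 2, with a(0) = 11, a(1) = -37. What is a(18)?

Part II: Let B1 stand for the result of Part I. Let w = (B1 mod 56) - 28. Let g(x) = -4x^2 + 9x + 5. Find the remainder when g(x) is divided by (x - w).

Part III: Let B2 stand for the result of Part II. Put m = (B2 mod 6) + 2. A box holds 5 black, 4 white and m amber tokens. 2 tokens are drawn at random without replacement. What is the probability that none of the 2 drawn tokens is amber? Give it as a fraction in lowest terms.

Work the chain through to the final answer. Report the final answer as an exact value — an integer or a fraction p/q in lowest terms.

Part I: a(2) = -2*(-37) - 2*(11) = 52; iterating: a(2)=52, a(3)=-30, a(4)=-44, a(5)=148, a(6)=-208, a(7)=120, a(8)=176, a(9)=-592, a(10)=832, a(11)=-480, a(12)=-704, a(13)=2368, a(14)=-3328, a(15)=1920, a(16)=2816, a(17)=-9472, a(18)=13312; answer 13312
Part II: B1 = 13312; w = 12; remainder = value at the root: -4*(12)^2 + 9*(12)^1 + 5 = (-576) + (108) + (5) = -463; answer -463
Part III: B2 = -463; m = 7; total draws C(16,2) = 120; favorable C(9,2) = 36; P = 3/10; answer 3/10

3/10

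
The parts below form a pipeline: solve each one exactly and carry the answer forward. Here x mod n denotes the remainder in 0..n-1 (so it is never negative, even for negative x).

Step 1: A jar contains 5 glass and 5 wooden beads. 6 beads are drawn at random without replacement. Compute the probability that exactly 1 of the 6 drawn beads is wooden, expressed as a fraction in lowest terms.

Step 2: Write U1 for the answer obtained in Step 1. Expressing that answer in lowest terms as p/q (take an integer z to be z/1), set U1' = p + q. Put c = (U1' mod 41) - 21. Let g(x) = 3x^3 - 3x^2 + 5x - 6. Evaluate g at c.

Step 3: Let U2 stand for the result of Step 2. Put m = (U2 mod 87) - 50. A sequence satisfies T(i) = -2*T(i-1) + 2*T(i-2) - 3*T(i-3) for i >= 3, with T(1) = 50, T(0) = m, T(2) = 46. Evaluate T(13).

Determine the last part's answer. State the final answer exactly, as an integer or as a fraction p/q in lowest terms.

-2698030

Step 1: total draws C(10,6) = 210; favorable C(5,1)*C(5,5) = 5; P = 1/42; answer 1/42
Step 2: U1 = 1/42; threaded value p + q = 43; c = -19; 3*(-19)^3 - 3*(-19)^2 + 5*(-19)^1 - 6 = (-20577) + (-1083) + (-95) + (-6) = -21761; answer -21761
Step 3: U2 = -21761; m = 26; T(3) = -2*(46) + 2*(50) - 3*(26) = -70; iterating: T(3)=-70, T(4)=82, T(5)=-442, T(6)=1258, T(7)=-3646, T(8)=11134, T(9)=-33334, T(10)=99874, T(11)=-299818, T(12)=899386, T(13)=-2698030; answer -2698030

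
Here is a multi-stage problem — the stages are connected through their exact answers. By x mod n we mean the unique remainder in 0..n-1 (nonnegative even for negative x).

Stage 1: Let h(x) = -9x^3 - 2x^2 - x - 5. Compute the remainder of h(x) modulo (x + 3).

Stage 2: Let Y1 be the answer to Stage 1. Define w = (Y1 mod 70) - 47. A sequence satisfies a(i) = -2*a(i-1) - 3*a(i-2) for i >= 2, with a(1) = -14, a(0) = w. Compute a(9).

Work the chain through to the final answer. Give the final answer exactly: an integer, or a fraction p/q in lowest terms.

Stage 1: remainder = value at the root: -9*(-3)^3 - 2*(-3)^2 - 1*(-3)^1 - 5 = (243) + (-18) + (3) + (-5) = 223; answer 223
Stage 2: Y1 = 223; w = -34; a(2) = -2*(-14) - 3*(-34) = 130; iterating: a(2)=130, a(3)=-218, a(4)=46, a(5)=562, a(6)=-1262, a(7)=838, a(8)=2110, a(9)=-6734; answer -6734

-6734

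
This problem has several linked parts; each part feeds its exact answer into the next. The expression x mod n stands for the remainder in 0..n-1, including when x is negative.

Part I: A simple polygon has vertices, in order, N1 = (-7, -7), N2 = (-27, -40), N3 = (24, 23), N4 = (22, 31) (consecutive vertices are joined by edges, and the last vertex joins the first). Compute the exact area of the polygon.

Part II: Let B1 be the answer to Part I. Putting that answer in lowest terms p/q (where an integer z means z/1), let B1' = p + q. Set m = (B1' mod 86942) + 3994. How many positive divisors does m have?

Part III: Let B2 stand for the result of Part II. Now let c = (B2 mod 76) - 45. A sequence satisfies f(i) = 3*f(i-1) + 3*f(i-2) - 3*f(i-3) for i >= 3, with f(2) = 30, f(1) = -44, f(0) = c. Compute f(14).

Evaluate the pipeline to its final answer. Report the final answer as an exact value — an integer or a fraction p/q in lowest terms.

Part I: cross terms: (-7*-40 - -27*-7)=91, (-27*23 - 24*-40)=339, (24*31 - 22*23)=238, (22*-7 - -7*31)=63; twice the area = |731| = 731; area = 731/2; answer 731/2
Part II: B1 = 731/2; threaded value p + q = 733; m = 4727; 4727 = 29 * 163; number of divisors = (1+1) * (1+1) = 4; answer 4
Part III: B2 = 4; c = -41; f(3) = 3*(30) + 3*(-44) - 3*(-41) = 81; iterating: f(3)=81, f(4)=465, f(5)=1548, f(6)=5796, f(7)=20637, f(8)=74655, f(9)=268488, f(10)=967518, f(11)=3484053, f(12)=12549249, f(13)=45197352, f(14)=162787644; answer 162787644

162787644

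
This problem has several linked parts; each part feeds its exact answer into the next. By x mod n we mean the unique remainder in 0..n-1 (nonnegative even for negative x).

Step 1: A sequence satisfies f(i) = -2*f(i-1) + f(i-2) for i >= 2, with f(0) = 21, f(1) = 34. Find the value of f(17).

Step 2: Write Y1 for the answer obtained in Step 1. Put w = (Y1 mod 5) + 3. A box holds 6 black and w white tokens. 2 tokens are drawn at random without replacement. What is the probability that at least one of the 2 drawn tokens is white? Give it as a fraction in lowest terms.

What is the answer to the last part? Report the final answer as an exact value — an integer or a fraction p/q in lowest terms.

Step 1: f(2) = -2*(34) + 1*(21) = -47; iterating: f(2)=-47, f(3)=128, f(4)=-303, f(5)=734, f(6)=-1771, f(7)=4276, f(8)=-10323, f(9)=24922, f(10)=-60167, f(11)=145256, f(12)=-350679, f(13)=846614, f(14)=-2043907, f(15)=4934428, f(16)=-11912763, f(17)=28759954; answer 28759954
Step 2: Y1 = 28759954; w = 7; total draws C(13,2) = 78; complement C(6,2) = 15; favorable 78 - 15 = 63; P = 21/26; answer 21/26

21/26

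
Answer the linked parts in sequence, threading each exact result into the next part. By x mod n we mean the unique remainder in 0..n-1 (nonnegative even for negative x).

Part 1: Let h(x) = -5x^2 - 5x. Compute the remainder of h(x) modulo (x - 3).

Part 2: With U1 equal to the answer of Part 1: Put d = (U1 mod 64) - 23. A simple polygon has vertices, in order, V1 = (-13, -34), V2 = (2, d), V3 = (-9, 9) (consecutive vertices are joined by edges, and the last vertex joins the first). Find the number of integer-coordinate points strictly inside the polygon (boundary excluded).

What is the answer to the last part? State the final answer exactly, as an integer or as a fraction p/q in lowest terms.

Part 1: remainder = value at the root: -5*(3)^2 - 5*(3)^1 = (-45) + (-15) = -60; answer -60
Part 2: U1 = -60; d = -19; cross terms: (-13*-19 - 2*-34)=315, (2*9 - -9*-19)=-153, (-9*-34 - -13*9)=423; twice the area = |585| = 585; area = 585/2; boundary points = 15 + 1 + 1 = 17; strictly interior points = area - boundary/2 + 1 = 285; answer 285

285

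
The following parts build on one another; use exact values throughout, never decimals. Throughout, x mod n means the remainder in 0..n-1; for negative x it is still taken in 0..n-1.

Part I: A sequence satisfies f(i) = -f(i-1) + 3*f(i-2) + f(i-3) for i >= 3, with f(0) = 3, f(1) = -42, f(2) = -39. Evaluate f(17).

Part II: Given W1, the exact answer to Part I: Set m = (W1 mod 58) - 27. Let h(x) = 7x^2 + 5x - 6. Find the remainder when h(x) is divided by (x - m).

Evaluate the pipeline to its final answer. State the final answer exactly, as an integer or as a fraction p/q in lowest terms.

4244

Part I: f(3) = -1*(-39) + 3*(-42) + 1*(3) = -84; iterating: f(3)=-84, f(4)=-75, f(5)=-216, f(6)=-93, f(7)=-630, f(8)=135, f(9)=-2118, f(10)=1893, f(11)=-8112, f(12)=11673, f(13)=-34116, f(14)=61023, f(15)=-151698, f(16)=300651, f(17)=-694722; answer -694722
Part II: W1 = -694722; m = -25; remainder = value at the root: 7*(-25)^2 + 5*(-25)^1 - 6 = (4375) + (-125) + (-6) = 4244; answer 4244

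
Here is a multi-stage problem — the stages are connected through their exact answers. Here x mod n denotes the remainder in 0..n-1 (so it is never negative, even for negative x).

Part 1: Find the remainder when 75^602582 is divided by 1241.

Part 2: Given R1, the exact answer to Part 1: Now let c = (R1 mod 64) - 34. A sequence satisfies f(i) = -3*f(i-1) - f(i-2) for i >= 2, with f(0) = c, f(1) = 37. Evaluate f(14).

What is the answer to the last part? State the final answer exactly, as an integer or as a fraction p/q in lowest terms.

-13579902

Part 1: squarings mod 1241: 75^1=75, 75^2=661, 75^4=89, 75^8=475, 75^16=1004, 75^32=324, 75^64=732, 75^128=953, 75^256=1038, 75^512=256, 75^1024=1004, 75^2048=324, 75^4096=732, 75^8192=953, 75^16384=1038, 75^32768=256, 75^65536=1004, 75^131072=324, 75^262144=732, 75^524288=953; 75^602582 = 75^2 * 75^4 * 75^16 * 75^64 * 75^128 * 75^256 * 75^4096 * 75^8192 * 75^65536 * 75^524288 = 689 (mod 1241); answer 689
Part 2: R1 = 689; c = 15; f(2) = -3*(37) - 1*(15) = -126; iterating: f(2)=-126, f(3)=341, f(4)=-897, f(5)=2350, f(6)=-6153, f(7)=16109, f(8)=-42174, f(9)=110413, f(10)=-289065, f(11)=756782, f(12)=-1981281, f(13)=5187061, f(14)=-13579902; answer -13579902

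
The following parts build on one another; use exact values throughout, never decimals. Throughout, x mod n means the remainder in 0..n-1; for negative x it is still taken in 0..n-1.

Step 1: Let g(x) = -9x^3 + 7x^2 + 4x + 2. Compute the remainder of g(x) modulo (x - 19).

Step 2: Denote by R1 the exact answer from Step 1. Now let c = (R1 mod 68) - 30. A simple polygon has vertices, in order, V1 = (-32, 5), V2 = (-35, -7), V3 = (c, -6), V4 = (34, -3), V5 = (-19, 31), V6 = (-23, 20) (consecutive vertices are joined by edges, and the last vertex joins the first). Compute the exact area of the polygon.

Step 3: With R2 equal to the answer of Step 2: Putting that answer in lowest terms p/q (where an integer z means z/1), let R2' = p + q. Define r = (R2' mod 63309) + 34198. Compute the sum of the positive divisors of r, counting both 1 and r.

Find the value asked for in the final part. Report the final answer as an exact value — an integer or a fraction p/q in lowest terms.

56160

Step 1: remainder = value at the root: -9*(19)^3 + 7*(19)^2 + 4*(19)^1 + 2 = (-61731) + (2527) + (76) + (2) = -59126; answer -59126
Step 2: R1 = -59126; c = 4; cross terms: (-32*-7 - -35*5)=399, (-35*-6 - 4*-7)=238, (4*-3 - 34*-6)=192, (34*31 - -19*-3)=997, (-19*20 - -23*31)=333, (-23*5 - -32*20)=525; twice the area = |2684| = 2684; area = 1342; answer 1342
Step 3: R2 = 1342; threaded value p + q = 1343; r = 35541; 35541 = 3^2 * 11 * 359; sigma = (1 + 3 + 9) * (1 + 11) * (1 + 359) = 13 * 12 * 360 = 56160; answer 56160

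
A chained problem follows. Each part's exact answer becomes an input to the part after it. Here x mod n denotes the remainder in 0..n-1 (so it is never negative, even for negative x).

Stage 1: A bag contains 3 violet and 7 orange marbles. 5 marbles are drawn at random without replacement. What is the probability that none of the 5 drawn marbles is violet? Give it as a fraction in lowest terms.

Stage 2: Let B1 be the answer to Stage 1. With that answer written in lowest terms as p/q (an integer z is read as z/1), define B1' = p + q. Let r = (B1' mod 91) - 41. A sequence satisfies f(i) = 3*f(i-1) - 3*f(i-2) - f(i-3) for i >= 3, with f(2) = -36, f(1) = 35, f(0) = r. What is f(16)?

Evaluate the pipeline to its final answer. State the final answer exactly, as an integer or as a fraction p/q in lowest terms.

Stage 1: total draws C(10,5) = 252; favorable C(7,5) = 21; P = 1/12; answer 1/12
Stage 2: B1 = 1/12; threaded value p + q = 13; r = -28; f(3) = 3*(-36) - 3*(35) - 1*(-28) = -185; iterating: f(3)=-185, f(4)=-482, f(5)=-855, f(6)=-934, f(7)=245, f(8)=4392, f(9)=13375, f(10)=26704, f(11)=35595, f(12)=13298, f(13)=-93595, f(14)=-356274, f(15)=-801335, f(16)=-1241588; answer -1241588

-1241588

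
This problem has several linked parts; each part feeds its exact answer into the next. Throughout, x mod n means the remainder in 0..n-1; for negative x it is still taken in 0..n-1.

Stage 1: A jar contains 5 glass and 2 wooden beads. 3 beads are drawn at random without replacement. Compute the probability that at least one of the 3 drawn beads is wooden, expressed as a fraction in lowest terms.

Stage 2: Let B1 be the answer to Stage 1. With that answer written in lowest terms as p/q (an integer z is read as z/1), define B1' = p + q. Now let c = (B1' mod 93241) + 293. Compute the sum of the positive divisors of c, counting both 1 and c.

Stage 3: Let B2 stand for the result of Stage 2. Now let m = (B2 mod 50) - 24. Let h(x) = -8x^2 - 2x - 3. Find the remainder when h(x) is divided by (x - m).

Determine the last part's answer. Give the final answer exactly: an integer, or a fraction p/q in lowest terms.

-31

Stage 1: total draws C(7,3) = 35; complement C(5,3) = 10; favorable 35 - 10 = 25; P = 5/7; answer 5/7
Stage 2: B1 = 5/7; threaded value p + q = 12; c = 305; 305 = 5 * 61; sigma = (1 + 5) * (1 + 61) = 6 * 62 = 372; answer 372
Stage 3: B2 = 372; m = -2; remainder = value at the root: -8*(-2)^2 - 2*(-2)^1 - 3 = (-32) + (4) + (-3) = -31; answer -31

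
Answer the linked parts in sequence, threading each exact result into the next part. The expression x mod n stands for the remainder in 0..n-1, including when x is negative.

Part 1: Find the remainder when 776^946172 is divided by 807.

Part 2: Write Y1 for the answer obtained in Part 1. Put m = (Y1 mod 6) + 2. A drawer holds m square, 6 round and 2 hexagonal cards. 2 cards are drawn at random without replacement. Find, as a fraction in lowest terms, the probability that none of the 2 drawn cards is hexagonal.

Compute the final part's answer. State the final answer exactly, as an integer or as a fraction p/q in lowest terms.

66/91

Part 1: squarings mod 807: 776^1=776, 776^2=154, 776^4=313, 776^8=322, 776^16=388, 776^32=442, 776^64=70, 776^128=58, 776^256=136, 776^512=742, 776^1024=190, 776^2048=592, 776^4096=226, 776^8192=235, 776^16384=349, 776^32768=751, 776^65536=715, 776^131072=394, 776^262144=292, 776^524288=529; 776^946172 = 776^4 * 776^8 * 776^16 * 776^32 * 776^64 * 776^128 * 776^256 * 776^512 * 776^1024 * 776^2048 * 776^8192 * 776^16384 * 776^131072 * 776^262144 * 776^524288 = 400 (mod 807); answer 400
Part 2: Y1 = 400; m = 6; total draws C(14,2) = 91; favorable C(12,2) = 66; P = 66/91; answer 66/91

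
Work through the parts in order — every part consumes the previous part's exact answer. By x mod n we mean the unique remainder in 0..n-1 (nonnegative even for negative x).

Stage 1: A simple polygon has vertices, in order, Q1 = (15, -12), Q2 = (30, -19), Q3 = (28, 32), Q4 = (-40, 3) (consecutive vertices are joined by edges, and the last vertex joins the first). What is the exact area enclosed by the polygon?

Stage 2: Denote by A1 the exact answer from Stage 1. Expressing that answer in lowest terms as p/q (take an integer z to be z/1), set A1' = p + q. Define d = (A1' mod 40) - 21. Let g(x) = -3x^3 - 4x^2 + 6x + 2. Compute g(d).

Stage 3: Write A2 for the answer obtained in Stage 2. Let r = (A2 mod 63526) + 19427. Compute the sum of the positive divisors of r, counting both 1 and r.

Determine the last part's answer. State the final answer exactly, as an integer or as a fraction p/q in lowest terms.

79056

Stage 1: cross terms: (15*-19 - 30*-12)=75, (30*32 - 28*-19)=1492, (28*3 - -40*32)=1364, (-40*-12 - 15*3)=435; twice the area = |3366| = 3366; area = 1683; answer 1683
Stage 2: A1 = 1683; threaded value p + q = 1684; d = -17; -3*(-17)^3 - 4*(-17)^2 + 6*(-17)^1 + 2 = (14739) + (-1156) + (-102) + (2) = 13483; answer 13483
Stage 3: A2 = 13483; r = 32910; 32910 = 2 * 3 * 5 * 1097; sigma = (1 + 2) * (1 + 3) * (1 + 5) * (1 + 1097) = 3 * 4 * 6 * 1098 = 79056; answer 79056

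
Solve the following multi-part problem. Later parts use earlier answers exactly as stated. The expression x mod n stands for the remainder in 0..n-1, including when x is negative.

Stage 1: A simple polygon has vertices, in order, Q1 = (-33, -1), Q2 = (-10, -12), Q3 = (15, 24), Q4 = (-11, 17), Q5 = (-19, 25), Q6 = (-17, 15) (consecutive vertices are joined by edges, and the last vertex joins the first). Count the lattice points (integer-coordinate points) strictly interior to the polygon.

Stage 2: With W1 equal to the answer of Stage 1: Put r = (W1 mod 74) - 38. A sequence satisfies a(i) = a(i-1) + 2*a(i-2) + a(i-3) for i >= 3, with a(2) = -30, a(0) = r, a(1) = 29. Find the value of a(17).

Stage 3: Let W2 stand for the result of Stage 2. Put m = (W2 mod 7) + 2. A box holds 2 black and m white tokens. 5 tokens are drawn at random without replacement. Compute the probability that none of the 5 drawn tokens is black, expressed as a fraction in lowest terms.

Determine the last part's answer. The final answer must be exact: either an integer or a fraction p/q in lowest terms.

Stage 1: cross terms: (-33*-12 - -10*-1)=386, (-10*24 - 15*-12)=-60, (15*17 - -11*24)=519, (-11*25 - -19*17)=48, (-19*15 - -17*25)=140, (-17*-1 - -33*15)=512; twice the area = |1545| = 1545; area = 1545/2; boundary points = 1 + 1 + 1 + 8 + 2 + 16 = 29; strictly interior points = area - boundary/2 + 1 = 759; answer 759
Stage 2: W1 = 759; r = -19; a(3) = 1*(-30) + 2*(29) + 1*(-19) = 9; iterating: a(3)=9, a(4)=-22, a(5)=-34, a(6)=-69, a(7)=-159, a(8)=-331, a(9)=-718, a(10)=-1539, a(11)=-3306, a(12)=-7102, a(13)=-15253, a(14)=-32763, a(15)=-70371, a(16)=-151150, a(17)=-324655; answer -324655
Stage 3: W2 = -324655; m = 7; total draws C(9,5) = 126; favorable C(7,5) = 21; P = 1/6; answer 1/6

1/6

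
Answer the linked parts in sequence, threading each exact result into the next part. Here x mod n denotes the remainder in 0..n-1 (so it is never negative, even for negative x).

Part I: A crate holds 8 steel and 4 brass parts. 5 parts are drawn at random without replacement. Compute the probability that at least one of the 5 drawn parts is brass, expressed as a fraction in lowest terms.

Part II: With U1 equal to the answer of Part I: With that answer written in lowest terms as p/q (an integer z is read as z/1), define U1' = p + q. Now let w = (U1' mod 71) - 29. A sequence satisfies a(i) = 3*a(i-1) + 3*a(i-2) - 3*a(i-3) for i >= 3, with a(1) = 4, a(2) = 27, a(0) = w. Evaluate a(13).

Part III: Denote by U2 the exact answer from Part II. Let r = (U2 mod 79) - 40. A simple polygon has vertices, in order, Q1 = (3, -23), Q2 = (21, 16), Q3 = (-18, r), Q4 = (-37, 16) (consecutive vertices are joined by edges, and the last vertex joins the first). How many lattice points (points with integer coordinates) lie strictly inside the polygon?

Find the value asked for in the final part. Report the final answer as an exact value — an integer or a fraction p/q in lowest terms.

867

Part I: total draws C(12,5) = 792; complement C(8,5) = 56; favorable 792 - 56 = 736; P = 92/99; answer 92/99
Part II: U1 = 92/99; threaded value p + q = 191; w = 20; a(3) = 3*(27) + 3*(4) - 3*(20) = 33; iterating: a(3)=33, a(4)=168, a(5)=522, a(6)=1971, a(7)=6975, a(8)=25272, a(9)=90828, a(10)=327375, a(11)=1178793, a(12)=4246020, a(13)=15292314; answer 15292314
Part III: U2 = 15292314; r = 7; cross terms: (3*16 - 21*-23)=531, (21*7 - -18*16)=435, (-18*16 - -37*7)=-29, (-37*-23 - 3*16)=803; twice the area = |1740| = 1740; area = 870; boundary points = 3 + 3 + 1 + 1 = 8; strictly interior points = area - boundary/2 + 1 = 867; answer 867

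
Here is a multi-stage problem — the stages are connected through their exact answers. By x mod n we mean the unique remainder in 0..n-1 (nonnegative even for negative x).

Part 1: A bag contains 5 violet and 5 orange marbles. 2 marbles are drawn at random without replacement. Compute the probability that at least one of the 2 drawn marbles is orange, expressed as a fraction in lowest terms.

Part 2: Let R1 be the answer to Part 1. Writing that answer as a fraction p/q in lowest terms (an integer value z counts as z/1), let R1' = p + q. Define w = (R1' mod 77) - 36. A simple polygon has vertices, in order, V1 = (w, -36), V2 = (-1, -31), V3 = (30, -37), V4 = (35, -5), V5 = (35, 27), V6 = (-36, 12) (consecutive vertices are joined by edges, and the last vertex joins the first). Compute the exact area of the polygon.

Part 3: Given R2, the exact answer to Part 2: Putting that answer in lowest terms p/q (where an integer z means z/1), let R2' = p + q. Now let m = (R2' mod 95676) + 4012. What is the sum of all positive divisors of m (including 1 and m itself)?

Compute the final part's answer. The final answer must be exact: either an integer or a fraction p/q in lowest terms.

Part 1: total draws C(10,2) = 45; complement C(5,2) = 10; favorable 45 - 10 = 35; P = 7/9; answer 7/9
Part 2: R1 = 7/9; threaded value p + q = 16; w = -20; cross terms: (-20*-31 - -1*-36)=584, (-1*-37 - 30*-31)=967, (30*-5 - 35*-37)=1145, (35*27 - 35*-5)=1120, (35*12 - -36*27)=1392, (-36*-36 - -20*12)=1536; twice the area = |6744| = 6744; area = 3372; answer 3372
Part 3: R2 = 3372; threaded value p + q = 3373; m = 7385; 7385 = 5 * 7 * 211; sigma = (1 + 5) * (1 + 7) * (1 + 211) = 6 * 8 * 212 = 10176; answer 10176

10176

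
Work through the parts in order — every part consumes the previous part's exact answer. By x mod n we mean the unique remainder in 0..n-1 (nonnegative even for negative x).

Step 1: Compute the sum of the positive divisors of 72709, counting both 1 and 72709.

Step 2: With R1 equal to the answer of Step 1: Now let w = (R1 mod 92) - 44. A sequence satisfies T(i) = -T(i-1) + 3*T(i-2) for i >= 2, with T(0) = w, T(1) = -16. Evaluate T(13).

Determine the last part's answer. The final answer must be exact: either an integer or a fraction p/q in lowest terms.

Step 1: 72709 = 7 * 13 * 17 * 47; sigma = (1 + 7) * (1 + 13) * (1 + 17) * (1 + 47) = 8 * 14 * 18 * 48 = 96768; answer 96768
Step 2: R1 = 96768; w = 32; T(2) = -1*(-16) + 3*(32) = 112; iterating: T(2)=112, T(3)=-160, T(4)=496, T(5)=-976, T(6)=2464, T(7)=-5392, T(8)=12784, T(9)=-28960, T(10)=67312, T(11)=-154192, T(12)=356128, T(13)=-818704; answer -818704

-818704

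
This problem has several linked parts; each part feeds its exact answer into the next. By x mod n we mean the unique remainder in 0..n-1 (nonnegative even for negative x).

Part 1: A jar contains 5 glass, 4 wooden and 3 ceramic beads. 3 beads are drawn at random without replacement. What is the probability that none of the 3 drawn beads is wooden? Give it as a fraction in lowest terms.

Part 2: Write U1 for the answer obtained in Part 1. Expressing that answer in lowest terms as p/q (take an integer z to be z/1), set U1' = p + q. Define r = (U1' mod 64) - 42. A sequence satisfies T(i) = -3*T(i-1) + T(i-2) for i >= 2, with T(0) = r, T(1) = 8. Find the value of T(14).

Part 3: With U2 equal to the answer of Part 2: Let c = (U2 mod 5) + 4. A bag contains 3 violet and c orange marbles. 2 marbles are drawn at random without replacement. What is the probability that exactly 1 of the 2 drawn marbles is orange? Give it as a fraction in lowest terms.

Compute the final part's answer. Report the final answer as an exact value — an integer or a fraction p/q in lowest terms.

24/55

Part 1: total draws C(12,3) = 220; favorable C(8,3) = 56; P = 14/55; answer 14/55
Part 2: U1 = 14/55; threaded value p + q = 69; r = -37; T(2) = -3*(8) + 1*(-37) = -61; iterating: T(2)=-61, T(3)=191, T(4)=-634, T(5)=2093, T(6)=-6913, T(7)=22832, T(8)=-75409, T(9)=249059, T(10)=-822586, T(11)=2716817, T(12)=-8973037, T(13)=29635928, T(14)=-97880821; answer -97880821
Part 3: U2 = -97880821; c = 8; total draws C(11,2) = 55; favorable C(8,1)*C(3,1) = 24; P = 24/55; answer 24/55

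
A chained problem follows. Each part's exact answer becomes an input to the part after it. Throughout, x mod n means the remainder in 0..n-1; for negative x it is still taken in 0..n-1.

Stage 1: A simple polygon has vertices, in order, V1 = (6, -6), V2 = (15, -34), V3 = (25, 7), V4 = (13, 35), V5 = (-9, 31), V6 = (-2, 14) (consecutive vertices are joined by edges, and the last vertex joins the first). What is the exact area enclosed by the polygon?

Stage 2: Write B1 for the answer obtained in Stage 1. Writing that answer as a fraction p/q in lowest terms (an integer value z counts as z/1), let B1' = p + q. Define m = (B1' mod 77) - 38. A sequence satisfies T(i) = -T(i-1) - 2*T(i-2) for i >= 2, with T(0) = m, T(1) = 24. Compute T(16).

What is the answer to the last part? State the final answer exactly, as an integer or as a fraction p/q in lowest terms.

Stage 1: cross terms: (6*-34 - 15*-6)=-114, (15*7 - 25*-34)=955, (25*35 - 13*7)=784, (13*31 - -9*35)=718, (-9*14 - -2*31)=-64, (-2*-6 - 6*14)=-72; twice the area = |2207| = 2207; area = 2207/2; answer 2207/2
Stage 2: B1 = 2207/2; threaded value p + q = 2209; m = 15; T(2) = -1*(24) - 2*(15) = -54; iterating: T(2)=-54, T(3)=6, T(4)=102, T(5)=-114, T(6)=-90, T(7)=318, T(8)=-138, T(9)=-498, T(10)=774, T(11)=222, T(12)=-1770, T(13)=1326, T(14)=2214, T(15)=-4866, T(16)=438; answer 438

438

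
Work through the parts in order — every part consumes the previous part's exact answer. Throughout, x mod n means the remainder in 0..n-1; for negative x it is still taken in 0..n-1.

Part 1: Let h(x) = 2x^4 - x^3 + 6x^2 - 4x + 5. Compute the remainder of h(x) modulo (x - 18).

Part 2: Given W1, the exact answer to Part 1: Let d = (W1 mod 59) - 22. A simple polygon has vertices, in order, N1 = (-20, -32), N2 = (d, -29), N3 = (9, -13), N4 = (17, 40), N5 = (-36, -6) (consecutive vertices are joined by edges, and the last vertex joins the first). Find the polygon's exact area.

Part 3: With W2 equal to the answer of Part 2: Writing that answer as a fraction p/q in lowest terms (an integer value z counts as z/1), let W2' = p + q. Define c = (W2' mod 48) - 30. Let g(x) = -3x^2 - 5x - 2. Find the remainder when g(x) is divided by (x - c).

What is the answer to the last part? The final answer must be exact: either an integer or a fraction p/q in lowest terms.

-70

Part 1: remainder = value at the root: 2*(18)^4 - 1*(18)^3 + 6*(18)^2 - 4*(18)^1 + 5 = (209952) + (-5832) + (1944) + (-72) + (5) = 205997; answer 205997
Part 2: W1 = 205997; d = 6; cross terms: (-20*-29 - 6*-32)=772, (6*-13 - 9*-29)=183, (9*40 - 17*-13)=581, (17*-6 - -36*40)=1338, (-36*-32 - -20*-6)=1032; twice the area = |3906| = 3906; area = 1953; answer 1953
Part 3: W2 = 1953; threaded value p + q = 1954; c = 4; remainder = value at the root: -3*(4)^2 - 5*(4)^1 - 2 = (-48) + (-20) + (-2) = -70; answer -70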